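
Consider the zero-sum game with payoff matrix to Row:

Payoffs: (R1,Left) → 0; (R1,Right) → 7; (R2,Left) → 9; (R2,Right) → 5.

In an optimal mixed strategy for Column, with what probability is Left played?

2/11

Row minima: R1 → 0, R2 → 5; maximin = 5.
Column maxima: Left → 9, Right → 7; minimax = 7.
5 ≠ 7, so there is no saddle point; optimal play is mixed.
Let Row play R1 with probability p. Expected payoff against Left: 0p + 9(1−p) = −9p + 9; against Right: 7p + 5(1−p) = 2p + 5.
Setting these equal: −9p + 9 = 2p + 5 ⇒ −11p = -4 ⇒ p = 4/11, and the value is (-9)·(4/11) + 9 = 63/11.
For Column: with q = P(Left), equating R1's and R2's payoffs gives −7q + 7 = 4q + 5 ⇒ q = 2/11.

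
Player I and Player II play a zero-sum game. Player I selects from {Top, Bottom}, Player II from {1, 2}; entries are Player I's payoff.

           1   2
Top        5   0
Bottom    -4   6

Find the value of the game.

2

Row minima: Top → 0, Bottom → -4; maximin = 0.
Column maxima: 1 → 5, 2 → 6; minimax = 5.
0 ≠ 5, so there is no saddle point; optimal play is mixed.
Let Player I play Top with probability p. Expected payoff against 1: 5p + (-4)(1−p) = 9p − 4; against 2: 0p + 6(1−p) = −6p + 6.
Setting these equal: 9p − 4 = −6p + 6 ⇒ 15p = 10 ⇒ p = 2/3, and the value is (9)·(2/3) − 4 = 2.
For Player II: with q = P(1), equating Top's and Bottom's payoffs gives 5q = −10q + 6 ⇒ q = 2/5.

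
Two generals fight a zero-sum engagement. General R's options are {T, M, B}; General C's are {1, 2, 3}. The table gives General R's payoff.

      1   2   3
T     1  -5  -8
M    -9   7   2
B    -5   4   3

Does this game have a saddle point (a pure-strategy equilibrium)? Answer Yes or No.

Row minima: T → -8, M → -9, B → -5; maximin = -5.
Column maxima: 1 → 1, 2 → 7, 3 → 3; minimax = 1.
-5 ≠ 1, so no pure-strategy equilibrium exists.

No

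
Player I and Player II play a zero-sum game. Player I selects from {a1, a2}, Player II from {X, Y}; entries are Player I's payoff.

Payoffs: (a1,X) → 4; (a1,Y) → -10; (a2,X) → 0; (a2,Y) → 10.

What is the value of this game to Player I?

5/3

Row minima: a1 → -10, a2 → 0; maximin = 0.
Column maxima: X → 4, Y → 10; minimax = 4.
0 ≠ 4, so there is no saddle point; optimal play is mixed.
Let Player I play a1 with probability p. Expected payoff against X: 4p + 0(1−p) = 4p; against Y: (-10)p + 10(1−p) = −20p + 10.
Setting these equal: 4p = −20p + 10 ⇒ 24p = 10 ⇒ p = 5/12, and the value is (4)·(5/12) = 5/3.
For Player II: with q = P(X), equating a1's and a2's payoffs gives 14q − 10 = −10q + 10 ⇒ q = 5/6.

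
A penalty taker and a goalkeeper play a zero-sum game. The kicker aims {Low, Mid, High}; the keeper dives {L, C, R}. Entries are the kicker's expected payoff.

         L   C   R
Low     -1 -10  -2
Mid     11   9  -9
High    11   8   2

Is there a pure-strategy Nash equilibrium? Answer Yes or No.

Yes

Row minima: Low → -10, Mid → -9, High → 2; maximin = 2.
Column maxima: L → 11, C → 9, R → 2; minimax = 2.
maximin = minimax = 2, so a saddle point exists.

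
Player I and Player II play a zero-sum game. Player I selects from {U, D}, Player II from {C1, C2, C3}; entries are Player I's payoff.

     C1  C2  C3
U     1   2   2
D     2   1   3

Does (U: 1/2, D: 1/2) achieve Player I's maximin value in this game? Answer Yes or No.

Against C1 this mix gives (1/2)·1 + (1/2)·2 = 3/2.
Against C2 this mix gives (1/2)·2 + (1/2)·1 = 3/2.
Against C3 this mix gives (1/2)·2 + (1/2)·3 = 5/2.
All of Player II's active replies (C1, C2) yield 3/2, and no column does worse for Player I. The mix makes Player II indifferent and guarantees 3/2, so it is optimal.

Yes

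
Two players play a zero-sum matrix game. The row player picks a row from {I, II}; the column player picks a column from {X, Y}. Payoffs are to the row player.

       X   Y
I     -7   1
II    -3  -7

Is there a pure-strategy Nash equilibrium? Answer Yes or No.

No

Row minima: I → -7, II → -7; maximin = -7.
Column maxima: X → -3, Y → 1; minimax = -3.
-7 ≠ -3, so no pure-strategy equilibrium exists.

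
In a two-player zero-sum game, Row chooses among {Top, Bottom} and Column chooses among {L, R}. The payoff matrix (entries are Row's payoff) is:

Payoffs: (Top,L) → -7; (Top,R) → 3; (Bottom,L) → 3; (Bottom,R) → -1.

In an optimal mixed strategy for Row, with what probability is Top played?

Row minima: Top → -7, Bottom → -1; maximin = -1.
Column maxima: L → 3, R → 3; minimax = 3.
-1 ≠ 3, so there is no saddle point; optimal play is mixed.
Let Row play Top with probability p. Expected payoff against L: (-7)p + 3(1−p) = −10p + 3; against R: 3p + (-1)(1−p) = 4p − 1.
Setting these equal: −10p + 3 = 4p − 1 ⇒ −14p = -4 ⇒ p = 2/7, and the value is (-10)·(2/7) + 3 = 1/7.
For Column: with q = P(L), equating Top's and Bottom's payoffs gives −10q + 3 = 4q − 1 ⇒ q = 2/7.

2/7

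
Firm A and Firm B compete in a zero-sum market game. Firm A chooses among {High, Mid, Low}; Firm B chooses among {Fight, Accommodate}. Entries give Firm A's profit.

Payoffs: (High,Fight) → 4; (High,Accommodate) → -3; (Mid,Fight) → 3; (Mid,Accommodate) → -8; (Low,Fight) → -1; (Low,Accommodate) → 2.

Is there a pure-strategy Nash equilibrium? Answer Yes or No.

Row minima: High → -3, Mid → -8, Low → -1; maximin = -1.
Column maxima: Fight → 4, Accommodate → 2; minimax = 2.
-1 ≠ 2, so no pure-strategy equilibrium exists.

No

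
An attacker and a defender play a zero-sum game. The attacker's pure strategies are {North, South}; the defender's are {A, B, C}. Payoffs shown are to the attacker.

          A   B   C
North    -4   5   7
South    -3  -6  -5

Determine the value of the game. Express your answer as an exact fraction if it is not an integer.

-13/4

Row minima: North → -4, South → -6; maximin = -4.
Column maxima: A → -3, B → 5, C → 7; minimax = -3.
-4 ≠ -3, so there is no saddle point; optimal play is mixed.
C is strictly dominated by B (it gives the attacker strictly more in every row), so the defender never plays it.
On the remaining 2×2 (North, South vs A, B):
Let the attacker play North with probability p. Expected payoff against A: (-4)p + (-3)(1−p) = −p − 3; against B: 5p + (-6)(1−p) = 11p − 6.
Setting these equal: −p − 3 = 11p − 6 ⇒ −12p = -3 ⇒ p = 1/4, and the value is (-1)·(1/4) − 3 = -13/4.
For the defender: with q = P(A), equating North's and South's payoffs gives −9q + 5 = 3q − 6 ⇒ q = 11/12.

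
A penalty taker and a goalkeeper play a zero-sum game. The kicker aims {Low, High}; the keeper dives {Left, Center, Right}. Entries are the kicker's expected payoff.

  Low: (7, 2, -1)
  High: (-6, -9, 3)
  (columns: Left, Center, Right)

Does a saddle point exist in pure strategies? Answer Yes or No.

Row minima: Low → -1, High → -9; maximin = -1.
Column maxima: Left → 7, Center → 2, Right → 3; minimax = 2.
-1 ≠ 2, so no pure-strategy equilibrium exists.

No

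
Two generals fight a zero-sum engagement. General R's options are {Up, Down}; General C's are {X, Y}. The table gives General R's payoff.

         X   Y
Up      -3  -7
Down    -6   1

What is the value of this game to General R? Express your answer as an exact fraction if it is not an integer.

Row minima: Up → -7, Down → -6; maximin = -6.
Column maxima: X → -3, Y → 1; minimax = -3.
-6 ≠ -3, so there is no saddle point; optimal play is mixed.
Let General R play Up with probability p. Expected payoff against X: (-3)p + (-6)(1−p) = 3p − 6; against Y: (-7)p + 1(1−p) = −8p + 1.
Setting these equal: 3p − 6 = −8p + 1 ⇒ 11p = 7 ⇒ p = 7/11, and the value is (3)·(7/11) − 6 = -45/11.
For General C: with q = P(X), equating Up's and Down's payoffs gives 4q − 7 = −7q + 1 ⇒ q = 8/11.

-45/11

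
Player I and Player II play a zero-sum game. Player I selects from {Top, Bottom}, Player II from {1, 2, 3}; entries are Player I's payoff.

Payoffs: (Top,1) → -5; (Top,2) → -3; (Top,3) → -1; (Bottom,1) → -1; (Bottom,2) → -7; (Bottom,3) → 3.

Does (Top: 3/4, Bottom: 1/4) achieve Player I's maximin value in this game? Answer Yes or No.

Yes

Against 1 this mix gives (3/4)·(-5) + (1/4)·(-1) = -4.
Against 2 this mix gives (3/4)·(-3) + (1/4)·(-7) = -4.
Against 3 this mix gives (3/4)·(-1) + (1/4)·3 = 0.
All of Player II's active replies (1, 2) yield -4, and no column does worse for Player I. The mix makes Player II indifferent and guarantees -4, so it is optimal.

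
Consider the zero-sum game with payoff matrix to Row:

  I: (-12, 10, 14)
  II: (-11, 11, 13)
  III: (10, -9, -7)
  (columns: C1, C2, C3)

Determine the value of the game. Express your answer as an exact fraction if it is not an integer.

11/41

Row minima: I → -12, II → -11, III → -9; maximin = -9.
Column maxima: C1 → 10, C2 → 11, C3 → 14; minimax = 10.
-9 ≠ 10, so there is no saddle point; optimal play is mixed.
C3 is strictly dominated by C2 (it gives Row strictly more in every row), so Column never plays it.
With C3 eliminated, I is strictly dominated by II (II gives Row strictly more in every remaining column), so Row never plays it.
On the remaining 2×2 (II, III vs C1, C2):
Let Row play II with probability p. Expected payoff against C1: (-11)p + 10(1−p) = −21p + 10; against C2: 11p + (-9)(1−p) = 20p − 9.
Setting these equal: −21p + 10 = 20p − 9 ⇒ −41p = -19 ⇒ p = 19/41, and the value is (-21)·(19/41) + 10 = 11/41.
For Column: with q = P(C1), equating II's and III's payoffs gives −22q + 11 = 19q − 9 ⇒ q = 20/41.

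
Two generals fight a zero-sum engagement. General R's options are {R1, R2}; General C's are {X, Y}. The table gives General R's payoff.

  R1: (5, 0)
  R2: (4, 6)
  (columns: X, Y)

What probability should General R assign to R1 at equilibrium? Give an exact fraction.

Row minima: R1 → 0, R2 → 4; maximin = 4.
Column maxima: X → 5, Y → 6; minimax = 5.
4 ≠ 5, so there is no saddle point; optimal play is mixed.
Let General R play R1 with probability p. Expected payoff against X: 5p + 4(1−p) = p + 4; against Y: 0p + 6(1−p) = −6p + 6.
Setting these equal: p + 4 = −6p + 6 ⇒ 7p = 2 ⇒ p = 2/7, and the value is (1)·(2/7) + 4 = 30/7.
For General C: with q = P(X), equating R1's and R2's payoffs gives 5q = −2q + 6 ⇒ q = 6/7.

2/7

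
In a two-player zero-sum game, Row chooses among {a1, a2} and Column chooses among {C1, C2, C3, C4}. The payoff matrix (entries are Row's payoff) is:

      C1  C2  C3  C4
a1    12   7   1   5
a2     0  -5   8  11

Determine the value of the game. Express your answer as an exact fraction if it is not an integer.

61/19

Row minima: a1 → 1, a2 → -5; maximin = 1.
Column maxima: C1 → 12, C2 → 7, C3 → 8, C4 → 11; minimax = 7.
1 ≠ 7, so there is no saddle point; optimal play is mixed.
C1 is strictly dominated by C2 (it gives Row strictly more in every row), so Column never plays it.
C4 is strictly dominated by C3 (it gives Row strictly more in every row), so Column never plays it.
On the remaining 2×2 (a1, a2 vs C2, C3):
Let Row play a1 with probability p. Expected payoff against C2: 7p + (-5)(1−p) = 12p − 5; against C3: 1p + 8(1−p) = −7p + 8.
Setting these equal: 12p − 5 = −7p + 8 ⇒ 19p = 13 ⇒ p = 13/19, and the value is (12)·(13/19) − 5 = 61/19.
For Column: with q = P(C2), equating a1's and a2's payoffs gives 6q + 1 = −13q + 8 ⇒ q = 7/19.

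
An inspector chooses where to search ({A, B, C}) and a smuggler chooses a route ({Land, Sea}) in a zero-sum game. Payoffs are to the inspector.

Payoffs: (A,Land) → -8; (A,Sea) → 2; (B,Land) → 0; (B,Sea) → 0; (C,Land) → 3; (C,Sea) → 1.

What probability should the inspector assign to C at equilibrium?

Row minima: A → -8, B → 0, C → 1; maximin = 1.
Column maxima: Land → 3, Sea → 2; minimax = 2.
1 ≠ 2, so there is no saddle point; optimal play is mixed.
B is strictly dominated by C, so the inspector never plays it.
On the remaining 2×2 (A, C vs Land, Sea):
Let the inspector play A with probability p. Expected payoff against Land: (-8)p + 3(1−p) = −11p + 3; against Sea: 2p + 1(1−p) = p + 1.
Setting these equal: −11p + 3 = p + 1 ⇒ −12p = -2 ⇒ p = 1/6, and the value is (-11)·(1/6) + 3 = 7/6.
For the smuggler: with q = P(Land), equating A's and C's payoffs gives −10q + 2 = 2q + 1 ⇒ q = 1/12.

5/6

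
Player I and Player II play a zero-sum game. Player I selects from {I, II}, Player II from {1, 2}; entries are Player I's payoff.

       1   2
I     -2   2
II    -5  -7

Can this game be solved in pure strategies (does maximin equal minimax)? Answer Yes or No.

Yes

Row minima: I → -2, II → -7; maximin = -2.
Column maxima: 1 → -2, 2 → 2; minimax = -2.
maximin = minimax = -2, so a saddle point exists.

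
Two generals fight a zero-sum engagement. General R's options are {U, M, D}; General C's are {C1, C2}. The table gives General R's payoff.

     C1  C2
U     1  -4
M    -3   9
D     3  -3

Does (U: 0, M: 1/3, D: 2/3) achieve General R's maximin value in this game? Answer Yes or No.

Against C1 this mix gives (1/3)·(-3) + (2/3)·3 = 1.
Against C2 this mix gives (1/3)·9 + (2/3)·(-3) = 1.
All of General C's active replies (C1, C2) yield 1, and no column does worse for General R. The mix makes General C indifferent and guarantees 1, so it is optimal.

Yes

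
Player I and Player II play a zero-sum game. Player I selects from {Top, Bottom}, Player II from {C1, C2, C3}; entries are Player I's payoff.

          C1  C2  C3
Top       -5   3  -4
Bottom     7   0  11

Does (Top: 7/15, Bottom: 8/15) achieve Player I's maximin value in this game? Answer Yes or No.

Against C1 this mix gives (7/15)·(-5) + (8/15)·7 = 7/5.
Against C2 this mix gives (7/15)·3 + (8/15)·0 = 7/5.
Against C3 this mix gives (7/15)·(-4) + (8/15)·11 = 4.
All of Player II's active replies (C1, C2) yield 7/5, and no column does worse for Player I. The mix makes Player II indifferent and guarantees 7/5, so it is optimal.

Yes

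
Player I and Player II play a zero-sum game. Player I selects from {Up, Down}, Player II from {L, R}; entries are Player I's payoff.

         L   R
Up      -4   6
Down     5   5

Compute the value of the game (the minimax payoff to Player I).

5

Row minima: Up → -4, Down → 5; maximin = 5.
Column maxima: L → 5, R → 6; minimax = 5.
Since maximin = minimax = 5, there is a saddle point and the value is 5.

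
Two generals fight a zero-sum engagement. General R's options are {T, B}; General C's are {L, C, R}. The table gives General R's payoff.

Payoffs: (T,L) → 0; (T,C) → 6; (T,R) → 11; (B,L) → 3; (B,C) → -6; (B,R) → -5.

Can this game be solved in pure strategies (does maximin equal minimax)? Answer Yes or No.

Row minima: T → 0, B → -6; maximin = 0.
Column maxima: L → 3, C → 6, R → 11; minimax = 3.
0 ≠ 3, so no pure-strategy equilibrium exists.

No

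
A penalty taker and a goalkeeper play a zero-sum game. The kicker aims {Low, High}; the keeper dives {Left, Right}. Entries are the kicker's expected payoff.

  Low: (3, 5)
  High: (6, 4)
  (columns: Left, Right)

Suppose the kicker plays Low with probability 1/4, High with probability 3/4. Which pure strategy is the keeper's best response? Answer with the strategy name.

Right

If the keeper plays Left, the kicker's expected payoff is (1/4)·3 + (3/4)·6 = 21/4.
If the keeper plays Right, the kicker's expected payoff is (1/4)·5 + (3/4)·4 = 17/4.
The keeper minimizes the kicker's payoff; the smallest is 17/4, so the best response is Right.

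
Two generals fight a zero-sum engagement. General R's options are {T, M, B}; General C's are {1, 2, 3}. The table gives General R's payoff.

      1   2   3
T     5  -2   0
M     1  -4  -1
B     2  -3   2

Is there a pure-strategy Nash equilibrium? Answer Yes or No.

Yes

Row minima: T → -2, M → -4, B → -3; maximin = -2.
Column maxima: 1 → 5, 2 → -2, 3 → 2; minimax = -2.
maximin = minimax = -2, so a saddle point exists.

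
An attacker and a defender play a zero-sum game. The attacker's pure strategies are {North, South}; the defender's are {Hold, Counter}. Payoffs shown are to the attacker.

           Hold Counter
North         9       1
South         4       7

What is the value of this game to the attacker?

Row minima: North → 1, South → 4; maximin = 4.
Column maxima: Hold → 9, Counter → 7; minimax = 7.
4 ≠ 7, so there is no saddle point; optimal play is mixed.
Let the attacker play North with probability p. Expected payoff against Hold: 9p + 4(1−p) = 5p + 4; against Counter: 1p + 7(1−p) = −6p + 7.
Setting these equal: 5p + 4 = −6p + 7 ⇒ 11p = 3 ⇒ p = 3/11, and the value is (5)·(3/11) + 4 = 59/11.
For the defender: with q = P(Hold), equating North's and South's payoffs gives 8q + 1 = −3q + 7 ⇒ q = 6/11.

59/11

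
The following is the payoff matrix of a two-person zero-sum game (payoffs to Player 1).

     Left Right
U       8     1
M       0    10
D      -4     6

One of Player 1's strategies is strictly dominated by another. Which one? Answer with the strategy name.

M gives a strictly higher payoff than D against every column: 0 > -4, 10 > 6.
So D is strictly dominated and Player 1 never plays it.

D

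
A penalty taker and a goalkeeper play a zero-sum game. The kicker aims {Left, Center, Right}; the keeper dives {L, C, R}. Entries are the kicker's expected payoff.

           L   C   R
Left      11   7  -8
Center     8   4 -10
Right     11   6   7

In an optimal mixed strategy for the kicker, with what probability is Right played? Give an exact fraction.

15/16

Row minima: Left → -8, Center → -10, Right → 6; maximin = 6.
Column maxima: L → 11, C → 7, R → 7; minimax = 7.
6 ≠ 7, so there is no saddle point; optimal play is mixed.
Center is strictly dominated by Left, so the kicker never plays it.
L is strictly dominated by C (it gives the kicker strictly more in every row), so the keeper never plays it.
On the remaining 2×2 (Left, Right vs C, R):
Let the kicker play Left with probability p. Expected payoff against C: 7p + 6(1−p) = p + 6; against R: (-8)p + 7(1−p) = −15p + 7.
Setting these equal: p + 6 = −15p + 7 ⇒ 16p = 1 ⇒ p = 1/16, and the value is (1)·(1/16) + 6 = 97/16.
For the keeper: with q = P(C), equating Left's and Right's payoffs gives 15q − 8 = −q + 7 ⇒ q = 15/16.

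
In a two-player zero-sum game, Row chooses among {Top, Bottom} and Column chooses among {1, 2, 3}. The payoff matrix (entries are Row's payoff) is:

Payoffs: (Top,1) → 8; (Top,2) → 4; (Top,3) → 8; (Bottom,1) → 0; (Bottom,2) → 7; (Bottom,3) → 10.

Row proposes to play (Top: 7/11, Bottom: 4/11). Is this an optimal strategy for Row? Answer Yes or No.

Yes

Against 1 this mix gives (7/11)·8 + (4/11)·0 = 56/11.
Against 2 this mix gives (7/11)·4 + (4/11)·7 = 56/11.
Against 3 this mix gives (7/11)·8 + (4/11)·10 = 96/11.
All of Column's active replies (1, 2) yield 56/11, and no column does worse for Row. The mix makes Column indifferent and guarantees 56/11, so it is optimal.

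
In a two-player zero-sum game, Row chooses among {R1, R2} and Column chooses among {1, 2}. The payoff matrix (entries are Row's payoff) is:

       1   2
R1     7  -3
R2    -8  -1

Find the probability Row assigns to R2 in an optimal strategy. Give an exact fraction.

10/17

Row minima: R1 → -3, R2 → -8; maximin = -3.
Column maxima: 1 → 7, 2 → -1; minimax = -1.
-3 ≠ -1, so there is no saddle point; optimal play is mixed.
Let Row play R1 with probability p. Expected payoff against 1: 7p + (-8)(1−p) = 15p − 8; against 2: (-3)p + (-1)(1−p) = −2p − 1.
Setting these equal: 15p − 8 = −2p − 1 ⇒ 17p = 7 ⇒ p = 7/17, and the value is (15)·(7/17) − 8 = -31/17.
For Column: with q = P(1), equating R1's and R2's payoffs gives 10q − 3 = −7q − 1 ⇒ q = 2/17.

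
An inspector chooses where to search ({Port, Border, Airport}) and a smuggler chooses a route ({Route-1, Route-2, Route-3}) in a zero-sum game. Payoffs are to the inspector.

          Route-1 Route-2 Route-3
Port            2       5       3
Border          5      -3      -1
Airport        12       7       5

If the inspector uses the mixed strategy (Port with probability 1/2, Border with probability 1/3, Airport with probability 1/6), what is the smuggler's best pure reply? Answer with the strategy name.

If the smuggler plays Route-1, the inspector's expected payoff is (1/2)·2 + (1/3)·5 + (1/6)·12 = 14/3.
If the smuggler plays Route-2, the inspector's expected payoff is (1/2)·5 + (1/3)·(-3) + (1/6)·7 = 8/3.
If the smuggler plays Route-3, the inspector's expected payoff is (1/2)·3 + (1/3)·(-1) + (1/6)·5 = 2.
The smuggler minimizes the inspector's payoff; the smallest is 2, so the best response is Route-3.

Route-3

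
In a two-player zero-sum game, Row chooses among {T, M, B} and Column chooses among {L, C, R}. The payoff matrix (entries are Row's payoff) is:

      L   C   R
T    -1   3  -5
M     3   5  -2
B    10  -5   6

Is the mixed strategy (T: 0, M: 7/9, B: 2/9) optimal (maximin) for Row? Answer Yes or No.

No

Against L this mix gives (7/9)·3 + (2/9)·10 = 41/9.
Against C this mix gives (7/9)·5 + (2/9)·(-5) = 25/9.
Against R this mix gives (7/9)·(-2) + (2/9)·6 = -2/9.
Column will play R, holding Row to -2/9. Shifting weight toward the row that does better against R would raise this floor (the equalizing mix achieves 10/9 against both R and C), so the proposed strategy is not optimal.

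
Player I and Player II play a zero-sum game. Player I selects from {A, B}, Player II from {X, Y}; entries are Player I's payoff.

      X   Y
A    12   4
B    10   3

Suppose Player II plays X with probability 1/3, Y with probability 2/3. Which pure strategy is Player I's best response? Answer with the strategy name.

Expected payoff of A: (1/3)·12 + (2/3)·4 = 20/3.
Expected payoff of B: (1/3)·10 + (2/3)·3 = 16/3.
The largest is 20/3, so Player I's best response is A.

A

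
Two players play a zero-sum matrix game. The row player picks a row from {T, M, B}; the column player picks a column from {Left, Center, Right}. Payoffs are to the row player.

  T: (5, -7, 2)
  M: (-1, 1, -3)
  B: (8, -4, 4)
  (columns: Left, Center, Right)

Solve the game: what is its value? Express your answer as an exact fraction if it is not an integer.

-2/3

Row minima: T → -7, M → -3, B → -4; maximin = -3.
Column maxima: Left → 8, Center → 1, Right → 4; minimax = 1.
-3 ≠ 1, so there is no saddle point; optimal play is mixed.
T is strictly dominated by B, so the row player never plays it.
Left is strictly dominated by Right (it gives the row player strictly more in every row), so the column player never plays it.
On the remaining 2×2 (M, B vs Center, Right):
Let the row player play M with probability p. Expected payoff against Center: 1p + (-4)(1−p) = 5p − 4; against Right: (-3)p + 4(1−p) = −7p + 4.
Setting these equal: 5p − 4 = −7p + 4 ⇒ 12p = 8 ⇒ p = 2/3, and the value is (5)·(2/3) − 4 = -2/3.
For the column player: with q = P(Center), equating M's and B's payoffs gives 4q − 3 = −8q + 4 ⇒ q = 7/12.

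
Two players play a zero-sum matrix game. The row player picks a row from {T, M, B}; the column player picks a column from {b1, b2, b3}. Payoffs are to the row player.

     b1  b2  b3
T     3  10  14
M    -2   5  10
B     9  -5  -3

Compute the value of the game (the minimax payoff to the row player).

5

Row minima: T → 3, M → -2, B → -5; maximin = 3.
Column maxima: b1 → 9, b2 → 10, b3 → 14; minimax = 9.
3 ≠ 9, so there is no saddle point; optimal play is mixed.
M is strictly dominated by T, so the row player never plays it.
b3 is strictly dominated by b2 (it gives the row player strictly more in every row), so the column player never plays it.
On the remaining 2×2 (T, B vs b1, b2):
Let the row player play T with probability p. Expected payoff against b1: 3p + 9(1−p) = −6p + 9; against b2: 10p + (-5)(1−p) = 15p − 5.
Setting these equal: −6p + 9 = 15p − 5 ⇒ −21p = -14 ⇒ p = 2/3, and the value is (-6)·(2/3) + 9 = 5.
For the column player: with q = P(b1), equating T's and B's payoffs gives −7q + 10 = 14q − 5 ⇒ q = 5/7.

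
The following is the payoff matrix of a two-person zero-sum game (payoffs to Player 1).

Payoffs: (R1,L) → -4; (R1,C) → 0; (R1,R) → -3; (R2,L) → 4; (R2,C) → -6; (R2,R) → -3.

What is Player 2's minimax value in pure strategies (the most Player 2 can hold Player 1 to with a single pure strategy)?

-3

Column maxima: L → 4, C → 0, R → -3.
The smallest of these is -3.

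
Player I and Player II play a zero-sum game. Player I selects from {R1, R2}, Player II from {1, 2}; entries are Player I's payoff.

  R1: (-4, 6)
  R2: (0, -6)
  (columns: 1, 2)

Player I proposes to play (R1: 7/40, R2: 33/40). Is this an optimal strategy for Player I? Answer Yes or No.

Against 1 this mix gives (7/40)·(-4) + (33/40)·0 = -7/10.
Against 2 this mix gives (7/40)·6 + (33/40)·(-6) = -39/10.
Player II will play 2, holding Player I to -39/10. Shifting weight toward the row that does better against 2 would raise this floor (the equalizing mix achieves -3/2 against both 2 and 1), so the proposed strategy is not optimal.

No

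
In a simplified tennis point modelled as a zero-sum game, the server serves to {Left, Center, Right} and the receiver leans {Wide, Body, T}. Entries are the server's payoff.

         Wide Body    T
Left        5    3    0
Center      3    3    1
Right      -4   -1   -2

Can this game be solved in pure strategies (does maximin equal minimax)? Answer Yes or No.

Row minima: Left → 0, Center → 1, Right → -4; maximin = 1.
Column maxima: Wide → 5, Body → 3, T → 1; minimax = 1.
maximin = minimax = 1, so a saddle point exists.

Yes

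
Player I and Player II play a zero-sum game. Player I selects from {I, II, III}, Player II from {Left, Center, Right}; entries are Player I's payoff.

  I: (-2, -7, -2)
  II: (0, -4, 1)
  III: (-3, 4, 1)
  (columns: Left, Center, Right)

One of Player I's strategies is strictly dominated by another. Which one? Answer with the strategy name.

I

II gives a strictly higher payoff than I against every column: 0 > -2, -4 > -7, 1 > -2.
So I is strictly dominated and Player I never plays it.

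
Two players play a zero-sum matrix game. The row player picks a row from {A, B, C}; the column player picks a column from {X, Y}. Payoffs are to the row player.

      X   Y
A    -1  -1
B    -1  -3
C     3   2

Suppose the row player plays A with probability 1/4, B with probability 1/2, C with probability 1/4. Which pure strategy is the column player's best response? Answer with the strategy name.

Y

If the column player plays X, the row player's expected payoff is (1/4)·(-1) + (1/2)·(-1) + (1/4)·3 = 0.
If the column player plays Y, the row player's expected payoff is (1/4)·(-1) + (1/2)·(-3) + (1/4)·2 = -5/4.
The column player minimizes the row player's payoff; the smallest is -5/4, so the best response is Y.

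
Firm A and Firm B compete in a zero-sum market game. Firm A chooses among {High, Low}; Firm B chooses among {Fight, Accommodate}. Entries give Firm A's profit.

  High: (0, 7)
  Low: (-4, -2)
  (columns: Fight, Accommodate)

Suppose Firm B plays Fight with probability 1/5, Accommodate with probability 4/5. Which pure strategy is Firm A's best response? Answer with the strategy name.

High

Expected payoff of High: (1/5)·0 + (4/5)·7 = 28/5.
Expected payoff of Low: (1/5)·(-4) + (4/5)·(-2) = -12/5.
The largest is 28/5, so Firm A's best response is High.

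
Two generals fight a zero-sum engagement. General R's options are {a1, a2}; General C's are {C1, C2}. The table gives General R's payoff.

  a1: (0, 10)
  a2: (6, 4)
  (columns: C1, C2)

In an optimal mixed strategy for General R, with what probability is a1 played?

1/6

Row minima: a1 → 0, a2 → 4; maximin = 4.
Column maxima: C1 → 6, C2 → 10; minimax = 6.
4 ≠ 6, so there is no saddle point; optimal play is mixed.
Let General R play a1 with probability p. Expected payoff against C1: 0p + 6(1−p) = −6p + 6; against C2: 10p + 4(1−p) = 6p + 4.
Setting these equal: −6p + 6 = 6p + 4 ⇒ −12p = -2 ⇒ p = 1/6, and the value is (-6)·(1/6) + 6 = 5.
For General C: with q = P(C1), equating a1's and a2's payoffs gives −10q + 10 = 2q + 4 ⇒ q = 1/2.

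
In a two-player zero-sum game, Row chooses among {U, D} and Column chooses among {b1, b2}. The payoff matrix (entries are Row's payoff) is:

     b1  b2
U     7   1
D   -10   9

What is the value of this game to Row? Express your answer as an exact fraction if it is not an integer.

Row minima: U → 1, D → -10; maximin = 1.
Column maxima: b1 → 7, b2 → 9; minimax = 7.
1 ≠ 7, so there is no saddle point; optimal play is mixed.
Let Row play U with probability p. Expected payoff against b1: 7p + (-10)(1−p) = 17p − 10; against b2: 1p + 9(1−p) = −8p + 9.
Setting these equal: 17p − 10 = −8p + 9 ⇒ 25p = 19 ⇒ p = 19/25, and the value is (17)·(19/25) − 10 = 73/25.
For Column: with q = P(b1), equating U's and D's payoffs gives 6q + 1 = −19q + 9 ⇒ q = 8/25.

73/25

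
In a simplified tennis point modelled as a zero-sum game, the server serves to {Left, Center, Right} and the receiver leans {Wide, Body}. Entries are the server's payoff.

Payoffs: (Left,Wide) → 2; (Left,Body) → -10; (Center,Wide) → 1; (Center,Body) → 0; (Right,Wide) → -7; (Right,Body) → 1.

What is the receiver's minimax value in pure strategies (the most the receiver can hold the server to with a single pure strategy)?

1

Column maxima: Wide → 2, Body → 1.
The smallest of these is 1.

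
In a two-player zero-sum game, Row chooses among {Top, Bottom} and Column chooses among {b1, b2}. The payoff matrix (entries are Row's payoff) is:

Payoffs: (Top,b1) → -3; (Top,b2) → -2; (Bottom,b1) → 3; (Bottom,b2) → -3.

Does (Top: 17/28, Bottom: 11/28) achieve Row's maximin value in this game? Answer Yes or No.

Against b1 this mix gives (17/28)·(-3) + (11/28)·3 = -9/14.
Against b2 this mix gives (17/28)·(-2) + (11/28)·(-3) = -67/28.
Column will play b2, holding Row to -67/28. Shifting weight toward the row that does better against b2 would raise this floor (the equalizing mix achieves -15/7 against both b2 and b1), so the proposed strategy is not optimal.

No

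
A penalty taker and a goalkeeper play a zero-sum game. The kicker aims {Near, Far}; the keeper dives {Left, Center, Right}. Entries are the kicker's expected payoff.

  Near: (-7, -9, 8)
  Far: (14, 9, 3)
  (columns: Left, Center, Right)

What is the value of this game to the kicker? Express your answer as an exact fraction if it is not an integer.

99/23

Row minima: Near → -9, Far → 3; maximin = 3.
Column maxima: Left → 14, Center → 9, Right → 8; minimax = 8.
3 ≠ 8, so there is no saddle point; optimal play is mixed.
Left is strictly dominated by Center (it gives the kicker strictly more in every row), so the keeper never plays it.
On the remaining 2×2 (Near, Far vs Center, Right):
Let the kicker play Near with probability p. Expected payoff against Center: (-9)p + 9(1−p) = −18p + 9; against Right: 8p + 3(1−p) = 5p + 3.
Setting these equal: −18p + 9 = 5p + 3 ⇒ −23p = -6 ⇒ p = 6/23, and the value is (-18)·(6/23) + 9 = 99/23.
For the keeper: with q = P(Center), equating Near's and Far's payoffs gives −17q + 8 = 6q + 3 ⇒ q = 5/23.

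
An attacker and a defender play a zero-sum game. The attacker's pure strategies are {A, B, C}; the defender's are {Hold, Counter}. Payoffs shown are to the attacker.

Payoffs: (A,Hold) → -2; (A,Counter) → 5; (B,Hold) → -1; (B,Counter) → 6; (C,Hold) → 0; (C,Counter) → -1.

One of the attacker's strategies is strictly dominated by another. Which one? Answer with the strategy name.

B gives a strictly higher payoff than A against every column: -1 > -2, 6 > 5.
So A is strictly dominated and the attacker never plays it.

A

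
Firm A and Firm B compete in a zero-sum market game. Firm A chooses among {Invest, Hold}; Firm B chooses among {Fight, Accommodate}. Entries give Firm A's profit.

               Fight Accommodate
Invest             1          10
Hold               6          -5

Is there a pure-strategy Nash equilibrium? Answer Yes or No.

Row minima: Invest → 1, Hold → -5; maximin = 1.
Column maxima: Fight → 6, Accommodate → 10; minimax = 6.
1 ≠ 6, so no pure-strategy equilibrium exists.

No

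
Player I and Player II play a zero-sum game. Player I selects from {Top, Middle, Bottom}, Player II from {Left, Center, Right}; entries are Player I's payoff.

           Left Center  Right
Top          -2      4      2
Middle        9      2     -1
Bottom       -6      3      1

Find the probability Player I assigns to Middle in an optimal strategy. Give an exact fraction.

Row minima: Top → -2, Middle → -1, Bottom → -6; maximin = -1.
Column maxima: Left → 9, Center → 4, Right → 2; minimax = 2.
-1 ≠ 2, so there is no saddle point; optimal play is mixed.
Bottom is strictly dominated by Top, so Player I never plays it.
Center is strictly dominated by Right (it gives Player I strictly more in every row), so Player II never plays it.
On the remaining 2×2 (Top, Middle vs Left, Right):
Let Player I play Top with probability p. Expected payoff against Left: (-2)p + 9(1−p) = −11p + 9; against Right: 2p + (-1)(1−p) = 3p − 1.
Setting these equal: −11p + 9 = 3p − 1 ⇒ −14p = -10 ⇒ p = 5/7, and the value is (-11)·(5/7) + 9 = 8/7.
For Player II: with q = P(Left), equating Top's and Middle's payoffs gives −4q + 2 = 10q − 1 ⇒ q = 3/14.

2/7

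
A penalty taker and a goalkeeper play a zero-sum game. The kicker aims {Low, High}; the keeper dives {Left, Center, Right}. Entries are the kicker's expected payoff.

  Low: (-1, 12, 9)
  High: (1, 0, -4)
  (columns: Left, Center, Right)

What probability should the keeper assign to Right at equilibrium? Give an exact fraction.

2/15

Row minima: Low → -1, High → -4; maximin = -1.
Column maxima: Left → 1, Center → 12, Right → 9; minimax = 1.
-1 ≠ 1, so there is no saddle point; optimal play is mixed.
Center is strictly dominated by Right (it gives the kicker strictly more in every row), so the keeper never plays it.
On the remaining 2×2 (Low, High vs Left, Right):
Let the kicker play Low with probability p. Expected payoff against Left: (-1)p + 1(1−p) = −2p + 1; against Right: 9p + (-4)(1−p) = 13p − 4.
Setting these equal: −2p + 1 = 13p − 4 ⇒ −15p = -5 ⇒ p = 1/3, and the value is (-2)·(1/3) + 1 = 1/3.
For the keeper: with q = P(Left), equating Low's and High's payoffs gives −10q + 9 = 5q − 4 ⇒ q = 13/15.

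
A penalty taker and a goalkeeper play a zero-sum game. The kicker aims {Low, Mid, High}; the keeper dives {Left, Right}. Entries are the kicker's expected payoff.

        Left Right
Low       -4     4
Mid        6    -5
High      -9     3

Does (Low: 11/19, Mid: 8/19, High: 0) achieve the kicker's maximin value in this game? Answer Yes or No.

Yes

Against Left this mix gives (11/19)·(-4) + (8/19)·6 = 4/19.
Against Right this mix gives (11/19)·4 + (8/19)·(-5) = 4/19.
All of the keeper's active replies (Left, Right) yield 4/19, and no column does worse for the kicker. The mix makes the keeper indifferent and guarantees 4/19, so it is optimal.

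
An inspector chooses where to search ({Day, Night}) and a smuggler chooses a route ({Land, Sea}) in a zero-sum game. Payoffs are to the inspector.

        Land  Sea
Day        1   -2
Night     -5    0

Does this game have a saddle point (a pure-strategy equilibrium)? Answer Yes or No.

Row minima: Day → -2, Night → -5; maximin = -2.
Column maxima: Land → 1, Sea → 0; minimax = 0.
-2 ≠ 0, so no pure-strategy equilibrium exists.

No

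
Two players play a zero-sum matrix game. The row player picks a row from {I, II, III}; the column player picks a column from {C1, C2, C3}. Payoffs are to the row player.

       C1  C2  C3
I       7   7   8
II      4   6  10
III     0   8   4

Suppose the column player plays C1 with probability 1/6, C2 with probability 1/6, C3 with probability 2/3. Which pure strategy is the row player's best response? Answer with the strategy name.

II

Expected payoff of I: (1/6)·7 + (1/6)·7 + (2/3)·8 = 23/3.
Expected payoff of II: (1/6)·4 + (1/6)·6 + (2/3)·10 = 25/3.
Expected payoff of III: (1/6)·0 + (1/6)·8 + (2/3)·4 = 4.
The largest is 25/3, so the row player's best response is II.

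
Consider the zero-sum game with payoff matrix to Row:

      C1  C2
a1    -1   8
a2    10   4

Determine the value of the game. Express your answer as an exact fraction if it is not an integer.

Row minima: a1 → -1, a2 → 4; maximin = 4.
Column maxima: C1 → 10, C2 → 8; minimax = 8.
4 ≠ 8, so there is no saddle point; optimal play is mixed.
Let Row play a1 with probability p. Expected payoff against C1: (-1)p + 10(1−p) = −11p + 10; against C2: 8p + 4(1−p) = 4p + 4.
Setting these equal: −11p + 10 = 4p + 4 ⇒ −15p = -6 ⇒ p = 2/5, and the value is (-11)·(2/5) + 10 = 28/5.
For Column: with q = P(C1), equating a1's and a2's payoffs gives −9q + 8 = 6q + 4 ⇒ q = 4/15.

28/5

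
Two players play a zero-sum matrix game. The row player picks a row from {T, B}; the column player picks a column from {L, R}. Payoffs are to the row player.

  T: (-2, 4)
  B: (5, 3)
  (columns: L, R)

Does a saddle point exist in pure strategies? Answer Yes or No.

Row minima: T → -2, B → 3; maximin = 3.
Column maxima: L → 5, R → 4; minimax = 4.
3 ≠ 4, so no pure-strategy equilibrium exists.

No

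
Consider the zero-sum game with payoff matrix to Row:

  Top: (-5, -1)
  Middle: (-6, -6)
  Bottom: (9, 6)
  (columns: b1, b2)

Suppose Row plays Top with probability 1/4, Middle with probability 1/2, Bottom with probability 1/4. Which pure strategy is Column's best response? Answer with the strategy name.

If Column plays b1, Row's expected payoff is (1/4)·(-5) + (1/2)·(-6) + (1/4)·9 = -2.
If Column plays b2, Row's expected payoff is (1/4)·(-1) + (1/2)·(-6) + (1/4)·6 = -7/4.
Column minimizes Row's payoff; the smallest is -2, so the best response is b1.

b1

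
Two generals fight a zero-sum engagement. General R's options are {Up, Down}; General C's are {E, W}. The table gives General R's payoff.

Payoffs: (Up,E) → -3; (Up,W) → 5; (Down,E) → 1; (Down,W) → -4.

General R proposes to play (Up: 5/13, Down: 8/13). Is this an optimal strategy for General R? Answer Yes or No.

Yes

Against E this mix gives (5/13)·(-3) + (8/13)·1 = -7/13.
Against W this mix gives (5/13)·5 + (8/13)·(-4) = -7/13.
All of General C's active replies (E, W) yield -7/13, and no column does worse for General R. The mix makes General C indifferent and guarantees -7/13, so it is optimal.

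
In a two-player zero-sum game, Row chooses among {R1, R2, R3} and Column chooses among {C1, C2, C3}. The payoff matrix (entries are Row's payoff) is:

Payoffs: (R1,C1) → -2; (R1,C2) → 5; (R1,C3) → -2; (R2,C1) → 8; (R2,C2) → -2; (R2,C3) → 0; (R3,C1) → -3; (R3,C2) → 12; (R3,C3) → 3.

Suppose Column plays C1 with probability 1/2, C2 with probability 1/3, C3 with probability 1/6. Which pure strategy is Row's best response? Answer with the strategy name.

Expected payoff of R1: (1/2)·(-2) + (1/3)·5 + (1/6)·(-2) = 1/3.
Expected payoff of R2: (1/2)·8 + (1/3)·(-2) + (1/6)·0 = 10/3.
Expected payoff of R3: (1/2)·(-3) + (1/3)·12 + (1/6)·3 = 3.
The largest is 10/3, so Row's best response is R2.

R2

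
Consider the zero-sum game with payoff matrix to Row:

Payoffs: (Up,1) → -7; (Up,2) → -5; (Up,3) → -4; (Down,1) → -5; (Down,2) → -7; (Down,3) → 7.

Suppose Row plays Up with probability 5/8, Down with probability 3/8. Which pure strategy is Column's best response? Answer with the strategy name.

If Column plays 1, Row's expected payoff is (5/8)·(-7) + (3/8)·(-5) = -25/4.
If Column plays 2, Row's expected payoff is (5/8)·(-5) + (3/8)·(-7) = -23/4.
If Column plays 3, Row's expected payoff is (5/8)·(-4) + (3/8)·7 = 1/8.
Column minimizes Row's payoff; the smallest is -25/4, so the best response is 1.

1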